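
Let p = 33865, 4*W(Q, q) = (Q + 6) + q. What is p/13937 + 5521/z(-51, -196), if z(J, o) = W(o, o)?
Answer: -147356409/2689841 ≈ -54.783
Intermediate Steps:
W(Q, q) = 3/2 + Q/4 + q/4 (W(Q, q) = ((Q + 6) + q)/4 = ((6 + Q) + q)/4 = (6 + Q + q)/4 = 3/2 + Q/4 + q/4)
z(J, o) = 3/2 + o/2 (z(J, o) = 3/2 + o/4 + o/4 = 3/2 + o/2)
p/13937 + 5521/z(-51, -196) = 33865/13937 + 5521/(3/2 + (½)*(-196)) = 33865*(1/13937) + 5521/(3/2 - 98) = 33865/13937 + 5521/(-193/2) = 33865/13937 + 5521*(-2/193) = 33865/13937 - 11042/193 = -147356409/2689841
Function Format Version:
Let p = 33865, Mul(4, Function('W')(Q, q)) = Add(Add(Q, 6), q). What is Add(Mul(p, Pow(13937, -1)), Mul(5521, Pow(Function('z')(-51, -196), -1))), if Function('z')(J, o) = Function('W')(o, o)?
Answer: Rational(-147356409, 2689841) ≈ -54.783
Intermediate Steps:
Function('W')(Q, q) = Add(Rational(3, 2), Mul(Rational(1, 4), Q), Mul(Rational(1, 4), q)) (Function('W')(Q, q) = Mul(Rational(1, 4), Add(Add(Q, 6), q)) = Mul(Rational(1, 4), Add(Add(6, Q), q)) = Mul(Rational(1, 4), Add(6, Q, q)) = Add(Rational(3, 2), Mul(Rational(1, 4), Q), Mul(Rational(1, 4), q)))
Function('z')(J, o) = Add(Rational(3, 2), Mul(Rational(1, 2), o)) (Function('z')(J, o) = Add(Rational(3, 2), Mul(Rational(1, 4), o), Mul(Rational(1, 4), o)) = Add(Rational(3, 2), Mul(Rational(1, 2), o)))
Add(Mul(p, Pow(13937, -1)), Mul(5521, Pow(Function('z')(-51, -196), -1))) = Add(Mul(33865, Pow(13937, -1)), Mul(5521, Pow(Add(Rational(3, 2), Mul(Rational(1, 2), -196)), -1))) = Add(Mul(33865, Rational(1, 13937)), Mul(5521, Pow(Add(Rational(3, 2), -98), -1))) = Add(Rational(33865, 13937), Mul(5521, Pow(Rational(-193, 2), -1))) = Add(Rational(33865, 13937), Mul(5521, Rational(-2, 193))) = Add(Rational(33865, 13937), Rational(-11042, 193)) = Rational(-147356409, 2689841)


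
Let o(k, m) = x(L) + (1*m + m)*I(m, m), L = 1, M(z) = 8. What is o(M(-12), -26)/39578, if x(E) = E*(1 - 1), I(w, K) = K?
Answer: 676/19789 ≈ 0.034160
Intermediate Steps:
x(E) = 0 (x(E) = E*0 = 0)
o(k, m) = 2*m² (o(k, m) = 0 + (1*m + m)*m = 0 + (m + m)*m = 0 + (2*m)*m = 0 + 2*m² = 2*m²)
o(M(-12), -26)/39578 = (2*(-26)²)/39578 = (2*676)*(1/39578) = 1352*(1/39578) = 676/19789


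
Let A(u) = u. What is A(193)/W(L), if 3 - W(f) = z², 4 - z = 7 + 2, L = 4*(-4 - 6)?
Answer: -193/22 ≈ -8.7727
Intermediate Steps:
L = -40 (L = 4*(-10) = -40)
z = -5 (z = 4 - (7 + 2) = 4 - 1*9 = 4 - 9 = -5)
W(f) = -22 (W(f) = 3 - 1*(-5)² = 3 - 1*25 = 3 - 25 = -22)
A(193)/W(L) = 193/(-22) = 193*(-1/22) = -193/22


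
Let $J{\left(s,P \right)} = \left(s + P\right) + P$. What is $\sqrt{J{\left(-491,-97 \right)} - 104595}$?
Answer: $8 i \sqrt{1645} \approx 324.47 i$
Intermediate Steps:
$J{\left(s,P \right)} = s + 2 P$ ($J{\left(s,P \right)} = \left(P + s\right) + P = s + 2 P$)
$\sqrt{J{\left(-491,-97 \right)} - 104595} = \sqrt{\left(-491 + 2 \left(-97\right)\right) - 104595} = \sqrt{\left(-491 - 194\right) - 104595} = \sqrt{-685 - 104595} = \sqrt{-105280} = 8 i \sqrt{1645}$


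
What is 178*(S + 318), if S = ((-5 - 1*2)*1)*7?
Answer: 47882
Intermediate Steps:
S = -49 (S = ((-5 - 2)*1)*7 = -7*1*7 = -7*7 = -49)
178*(S + 318) = 178*(-49 + 318) = 178*269 = 47882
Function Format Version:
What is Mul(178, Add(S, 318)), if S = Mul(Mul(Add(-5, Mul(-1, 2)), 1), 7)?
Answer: 47882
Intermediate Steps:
S = -49 (S = Mul(Mul(Add(-5, -2), 1), 7) = Mul(Mul(-7, 1), 7) = Mul(-7, 7) = -49)
Mul(178, Add(S, 318)) = Mul(178, Add(-49, 318)) = Mul(178, 269) = 47882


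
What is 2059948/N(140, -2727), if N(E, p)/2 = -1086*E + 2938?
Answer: -514987/74551 ≈ -6.9078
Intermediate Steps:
N(E, p) = 5876 - 2172*E (N(E, p) = 2*(-1086*E + 2938) = 2*(2938 - 1086*E) = 5876 - 2172*E)
2059948/N(140, -2727) = 2059948/(5876 - 2172*140) = 2059948/(5876 - 304080) = 2059948/(-298204) = 2059948*(-1/298204) = -514987/74551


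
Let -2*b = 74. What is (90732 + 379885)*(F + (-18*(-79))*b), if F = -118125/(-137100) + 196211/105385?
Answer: -681401996779007347/27520540 ≈ -2.4760e+10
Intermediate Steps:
b = -37 (b = -½*74 = -37)
F = 524655083/192643780 (F = -118125*(-1/137100) + 196211*(1/105385) = 1575/1828 + 196211/105385 = 524655083/192643780 ≈ 2.7234)
(90732 + 379885)*(F + (-18*(-79))*b) = (90732 + 379885)*(524655083/192643780 - 18*(-79)*(-37)) = 470617*(524655083/192643780 + 1422*(-37)) = 470617*(524655083/192643780 - 52614) = 470617*(-10135235185837/192643780) = -681401996779007347/27520540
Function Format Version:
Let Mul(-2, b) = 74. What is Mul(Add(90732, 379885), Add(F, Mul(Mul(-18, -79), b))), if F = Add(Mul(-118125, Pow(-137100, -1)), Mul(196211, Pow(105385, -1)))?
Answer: Rational(-681401996779007347, 27520540) ≈ -2.4760e+10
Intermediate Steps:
b = -37 (b = Mul(Rational(-1, 2), 74) = -37)
F = Rational(524655083, 192643780) (F = Add(Mul(-118125, Rational(-1, 137100)), Mul(196211, Rational(1, 105385))) = Add(Rational(1575, 1828), Rational(196211, 105385)) = Rational(524655083, 192643780) ≈ 2.7234)
Mul(Add(90732, 379885), Add(F, Mul(Mul(-18, -79), b))) = Mul(Add(90732, 379885), Add(Rational(524655083, 192643780), Mul(Mul(-18, -79), -37))) = Mul(470617, Add(Rational(524655083, 192643780), Mul(1422, -37))) = Mul(470617, Add(Rational(524655083, 192643780), -52614)) = Mul(470617, Rational(-10135235185837, 192643780)) = Rational(-681401996779007347, 27520540)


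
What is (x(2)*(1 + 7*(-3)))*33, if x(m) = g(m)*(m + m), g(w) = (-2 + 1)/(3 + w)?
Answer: 528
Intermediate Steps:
g(w) = -1/(3 + w)
x(m) = -2*m/(3 + m) (x(m) = (-1/(3 + m))*(m + m) = (-1/(3 + m))*(2*m) = -2*m/(3 + m))
(x(2)*(1 + 7*(-3)))*33 = ((-2*2/(3 + 2))*(1 + 7*(-3)))*33 = ((-2*2/5)*(1 - 21))*33 = (-2*2*⅕*(-20))*33 = -⅘*(-20)*33 = 16*33 = 528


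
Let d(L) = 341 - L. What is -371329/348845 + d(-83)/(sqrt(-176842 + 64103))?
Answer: -53047/49835 - 424*I*sqrt(112739)/112739 ≈ -1.0645 - 1.2628*I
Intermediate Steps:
-371329/348845 + d(-83)/(sqrt(-176842 + 64103)) = -371329/348845 + (341 - 1*(-83))/(sqrt(-176842 + 64103)) = -371329*1/348845 + (341 + 83)/(sqrt(-112739)) = -53047/49835 + 424/((I*sqrt(112739))) = -53047/49835 + 424*(-I*sqrt(112739)/112739) = -53047/49835 - 424*I*sqrt(112739)/112739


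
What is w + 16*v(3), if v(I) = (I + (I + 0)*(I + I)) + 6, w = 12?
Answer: 444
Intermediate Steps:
v(I) = 6 + I + 2*I² (v(I) = (I + I*(2*I)) + 6 = (I + 2*I²) + 6 = 6 + I + 2*I²)
w + 16*v(3) = 12 + 16*(6 + 3 + 2*3²) = 12 + 16*(6 + 3 + 2*9) = 12 + 16*(6 + 3 + 18) = 12 + 16*27 = 12 + 432 = 444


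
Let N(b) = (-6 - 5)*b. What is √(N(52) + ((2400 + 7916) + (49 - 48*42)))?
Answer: √7777 ≈ 88.187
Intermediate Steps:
N(b) = -11*b
√(N(52) + ((2400 + 7916) + (49 - 48*42))) = √(-11*52 + ((2400 + 7916) + (49 - 48*42))) = √(-572 + (10316 + (49 - 2016))) = √(-572 + (10316 - 1967)) = √(-572 + 8349) = √7777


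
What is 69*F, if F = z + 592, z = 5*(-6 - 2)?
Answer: 38088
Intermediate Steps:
z = -40 (z = 5*(-8) = -40)
F = 552 (F = -40 + 592 = 552)
69*F = 69*552 = 38088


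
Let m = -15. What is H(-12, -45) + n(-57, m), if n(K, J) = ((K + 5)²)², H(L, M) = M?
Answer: 7311571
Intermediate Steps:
n(K, J) = (5 + K)⁴ (n(K, J) = ((5 + K)²)² = (5 + K)⁴)
H(-12, -45) + n(-57, m) = -45 + (5 - 57)⁴ = -45 + (-52)⁴ = -45 + 7311616 = 7311571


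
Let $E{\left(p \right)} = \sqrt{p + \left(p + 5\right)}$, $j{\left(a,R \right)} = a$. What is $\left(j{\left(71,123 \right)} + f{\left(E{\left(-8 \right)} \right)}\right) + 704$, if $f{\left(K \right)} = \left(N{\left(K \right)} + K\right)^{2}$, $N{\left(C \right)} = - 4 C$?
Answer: $676$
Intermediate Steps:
$E{\left(p \right)} = \sqrt{5 + 2 p}$ ($E{\left(p \right)} = \sqrt{p + \left(5 + p\right)} = \sqrt{5 + 2 p}$)
$f{\left(K \right)} = 9 K^{2}$ ($f{\left(K \right)} = \left(- 4 K + K\right)^{2} = \left(- 3 K\right)^{2} = 9 K^{2}$)
$\left(j{\left(71,123 \right)} + f{\left(E{\left(-8 \right)} \right)}\right) + 704 = \left(71 + 9 \left(\sqrt{5 + 2 \left(-8\right)}\right)^{2}\right) + 704 = \left(71 + 9 \left(\sqrt{5 - 16}\right)^{2}\right) + 704 = \left(71 + 9 \left(\sqrt{-11}\right)^{2}\right) + 704 = \left(71 + 9 \left(i \sqrt{11}\right)^{2}\right) + 704 = \left(71 + 9 \left(-11\right)\right) + 704 = \left(71 - 99\right) + 704 = -28 + 704 = 676$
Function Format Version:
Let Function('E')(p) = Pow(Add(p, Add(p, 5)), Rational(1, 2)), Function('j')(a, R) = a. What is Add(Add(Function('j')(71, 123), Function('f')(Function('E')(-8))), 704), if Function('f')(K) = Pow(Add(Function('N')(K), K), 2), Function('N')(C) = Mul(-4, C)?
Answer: 676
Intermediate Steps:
Function('E')(p) = Pow(Add(5, Mul(2, p)), Rational(1, 2)) (Function('E')(p) = Pow(Add(p, Add(5, p)), Rational(1, 2)) = Pow(Add(5, Mul(2, p)), Rational(1, 2)))
Function('f')(K) = Mul(9, Pow(K, 2)) (Function('f')(K) = Pow(Add(Mul(-4, K), K), 2) = Pow(Mul(-3, K), 2) = Mul(9, Pow(K, 2)))
Add(Add(Function('j')(71, 123), Function('f')(Function('E')(-8))), 704) = Add(Add(71, Mul(9, Pow(Pow(Add(5, Mul(2, -8)), Rational(1, 2)), 2))), 704) = Add(Add(71, Mul(9, Pow(Pow(Add(5, -16), Rational(1, 2)), 2))), 704) = Add(Add(71, Mul(9, Pow(Pow(-11, Rational(1, 2)), 2))), 704) = Add(Add(71, Mul(9, Pow(Mul(I, Pow(11, Rational(1, 2))), 2))), 704) = Add(Add(71, Mul(9, -11)), 704) = Add(Add(71, -99), 704) = Add(-28, 704) = 676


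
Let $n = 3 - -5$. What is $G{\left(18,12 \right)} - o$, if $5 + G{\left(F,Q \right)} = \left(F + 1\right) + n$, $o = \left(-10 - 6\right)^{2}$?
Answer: $-234$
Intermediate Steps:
$o = 256$ ($o = \left(-16\right)^{2} = 256$)
$n = 8$ ($n = 3 + 5 = 8$)
$G{\left(F,Q \right)} = 4 + F$ ($G{\left(F,Q \right)} = -5 + \left(\left(F + 1\right) + 8\right) = -5 + \left(\left(1 + F\right) + 8\right) = -5 + \left(9 + F\right) = 4 + F$)
$G{\left(18,12 \right)} - o = \left(4 + 18\right) - 256 = 22 - 256 = -234$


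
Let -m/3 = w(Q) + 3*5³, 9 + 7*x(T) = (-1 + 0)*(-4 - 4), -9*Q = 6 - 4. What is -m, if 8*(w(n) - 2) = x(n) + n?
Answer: 189985/168 ≈ 1130.9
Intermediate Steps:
Q = -2/9 (Q = -(6 - 4)/9 = -⅑*2 = -2/9 ≈ -0.22222)
x(T) = -⅐ (x(T) = -9/7 + ((-1 + 0)*(-4 - 4))/7 = -9/7 + (-1*(-8))/7 = -9/7 + (⅐)*8 = -9/7 + 8/7 = -⅐)
w(n) = 111/56 + n/8 (w(n) = 2 + (-⅐ + n)/8 = 2 + (-1/56 + n/8) = 111/56 + n/8)
m = -189985/168 (m = -3*((111/56 + (⅛)*(-2/9)) + 3*5³) = -3*((111/56 - 1/36) + 3*125) = -3*(985/504 + 375) = -3*189985/504 = -189985/168 ≈ -1130.9)
-m = -1*(-189985/168) = 189985/168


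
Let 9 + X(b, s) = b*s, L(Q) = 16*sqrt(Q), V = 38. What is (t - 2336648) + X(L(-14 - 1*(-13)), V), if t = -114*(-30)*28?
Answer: -2240897 + 608*I ≈ -2.2409e+6 + 608.0*I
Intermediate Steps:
t = 95760 (t = 3420*28 = 95760)
X(b, s) = -9 + b*s
(t - 2336648) + X(L(-14 - 1*(-13)), V) = (95760 - 2336648) + (-9 + (16*sqrt(-14 - 1*(-13)))*38) = -2240888 + (-9 + (16*sqrt(-14 + 13))*38) = -2240888 + (-9 + (16*sqrt(-1))*38) = -2240888 + (-9 + (16*I)*38) = -2240888 + (-9 + 608*I) = -2240897 + 608*I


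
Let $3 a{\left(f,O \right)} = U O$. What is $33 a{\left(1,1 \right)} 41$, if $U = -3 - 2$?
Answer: $-2255$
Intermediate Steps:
$U = -5$ ($U = -3 - 2 = -5$)
$a{\left(f,O \right)} = - \frac{5 O}{3}$ ($a{\left(f,O \right)} = \frac{\left(-5\right) O}{3} = - \frac{5 O}{3}$)
$33 a{\left(1,1 \right)} 41 = 33 \left(\left(- \frac{5}{3}\right) 1\right) 41 = 33 \left(- \frac{5}{3}\right) 41 = \left(-55\right) 41 = -2255$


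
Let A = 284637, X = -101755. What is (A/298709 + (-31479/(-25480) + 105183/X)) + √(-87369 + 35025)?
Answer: 25549509833787/22127657766760 + 6*I*√1454 ≈ 1.1546 + 228.79*I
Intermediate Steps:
(A/298709 + (-31479/(-25480) + 105183/X)) + √(-87369 + 35025) = (284637/298709 + (-31479/(-25480) + 105183/(-101755))) + √(-87369 + 35025) = (284637*(1/298709) + (-31479*(-1/25480) + 105183*(-1/101755))) + √(-52344) = (284637/298709 + (4497/3640 - 105183/101755)) + 6*I*√1454 = (284637/298709 + 14945223/74077640) + 6*I*√1454 = 25549509833787/22127657766760 + 6*I*√1454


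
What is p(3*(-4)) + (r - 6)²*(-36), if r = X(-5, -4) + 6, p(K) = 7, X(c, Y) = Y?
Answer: -569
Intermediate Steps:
r = 2 (r = -4 + 6 = 2)
p(3*(-4)) + (r - 6)²*(-36) = 7 + (2 - 6)²*(-36) = 7 + (-4)²*(-36) = 7 + 16*(-36) = 7 - 576 = -569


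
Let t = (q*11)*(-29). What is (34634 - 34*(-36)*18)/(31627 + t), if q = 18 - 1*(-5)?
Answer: 28333/12145 ≈ 2.3329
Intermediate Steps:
q = 23 (q = 18 + 5 = 23)
t = -7337 (t = (23*11)*(-29) = 253*(-29) = -7337)
(34634 - 34*(-36)*18)/(31627 + t) = (34634 - 34*(-36)*18)/(31627 - 7337) = (34634 + 1224*18)/24290 = (34634 + 22032)*(1/24290) = 56666*(1/24290) = 28333/12145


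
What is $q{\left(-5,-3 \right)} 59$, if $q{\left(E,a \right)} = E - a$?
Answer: $-118$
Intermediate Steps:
$q{\left(-5,-3 \right)} 59 = \left(-5 - -3\right) 59 = \left(-5 + 3\right) 59 = \left(-2\right) 59 = -118$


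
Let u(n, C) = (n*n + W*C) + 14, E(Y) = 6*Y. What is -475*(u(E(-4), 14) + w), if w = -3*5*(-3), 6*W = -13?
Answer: -861650/3 ≈ -2.8722e+5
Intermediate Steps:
W = -13/6 (W = (⅙)*(-13) = -13/6 ≈ -2.1667)
w = 45 (w = -15*(-3) = 45)
u(n, C) = 14 + n² - 13*C/6 (u(n, C) = (n*n - 13*C/6) + 14 = (n² - 13*C/6) + 14 = 14 + n² - 13*C/6)
-475*(u(E(-4), 14) + w) = -475*((14 + (6*(-4))² - 13/6*14) + 45) = -475*((14 + (-24)² - 91/3) + 45) = -475*((14 + 576 - 91/3) + 45) = -475*(1679/3 + 45) = -475*1814/3 = -861650/3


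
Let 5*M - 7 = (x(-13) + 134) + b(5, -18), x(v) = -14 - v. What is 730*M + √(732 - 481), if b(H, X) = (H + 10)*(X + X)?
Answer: -58400 + √251 ≈ -58384.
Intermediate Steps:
b(H, X) = 2*X*(10 + H) (b(H, X) = (10 + H)*(2*X) = 2*X*(10 + H))
M = -80 (M = 7/5 + (((-14 - 1*(-13)) + 134) + 2*(-18)*(10 + 5))/5 = 7/5 + (((-14 + 13) + 134) + 2*(-18)*15)/5 = 7/5 + ((-1 + 134) - 540)/5 = 7/5 + (133 - 540)/5 = 7/5 + (⅕)*(-407) = 7/5 - 407/5 = -80)
730*M + √(732 - 481) = 730*(-80) + √(732 - 481) = -58400 + √251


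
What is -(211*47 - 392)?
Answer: -9525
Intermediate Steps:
-(211*47 - 392) = -(9917 - 392) = -1*9525 = -9525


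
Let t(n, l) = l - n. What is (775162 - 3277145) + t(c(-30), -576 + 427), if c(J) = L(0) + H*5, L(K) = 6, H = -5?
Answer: -2502113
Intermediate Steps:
c(J) = -19 (c(J) = 6 - 5*5 = 6 - 25 = -19)
(775162 - 3277145) + t(c(-30), -576 + 427) = (775162 - 3277145) + ((-576 + 427) - 1*(-19)) = -2501983 + (-149 + 19) = -2501983 - 130 = -2502113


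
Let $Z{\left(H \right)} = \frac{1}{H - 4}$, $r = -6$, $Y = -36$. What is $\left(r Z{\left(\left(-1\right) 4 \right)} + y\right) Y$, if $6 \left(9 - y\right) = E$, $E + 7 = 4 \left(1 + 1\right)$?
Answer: $-345$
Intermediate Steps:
$Z{\left(H \right)} = \frac{1}{-4 + H}$
$E = 1$ ($E = -7 + 4 \left(1 + 1\right) = -7 + 4 \cdot 2 = -7 + 8 = 1$)
$y = \frac{53}{6}$ ($y = 9 - \frac{1}{6} = \frac{53}{6} \approx 8.8333$)
$\left(r Z{\left(\left(-1\right) 4 \right)} + y\right) Y = \left(- \frac{6}{-4 - 4} + \frac{53}{6}\right) \left(-36\right) = \left(- \frac{6}{-8} + \frac{53}{6}\right) \left(-36\right) = \left(\left(-6\right) \left(- \frac{1}{8}\right) + \frac{53}{6}\right) \left(-36\right) = \left(\frac{3}{4} + \frac{53}{6}\right) \left(-36\right) = \frac{115}{12} \left(-36\right) = -345$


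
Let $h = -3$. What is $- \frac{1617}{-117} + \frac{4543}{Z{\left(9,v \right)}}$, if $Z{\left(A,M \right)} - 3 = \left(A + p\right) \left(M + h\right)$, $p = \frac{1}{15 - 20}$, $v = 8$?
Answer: $\frac{202510}{1833} \approx 110.48$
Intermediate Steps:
$p = - \frac{1}{5}$ ($p = \frac{1}{-5} = - \frac{1}{5} \approx -0.2$)
$Z{\left(A,M \right)} = 3 + \left(-3 + M\right) \left(- \frac{1}{5} + A\right)$ ($Z{\left(A,M \right)} = 3 + \left(A - \frac{1}{5}\right) \left(M - 3\right) = 3 + \left(- \frac{1}{5} + A\right) \left(-3 + M\right) = 3 + \left(-3 + M\right) \left(- \frac{1}{5} + A\right)$)
$- \frac{1617}{-117} + \frac{4543}{Z{\left(9,v \right)}} = - \frac{1617}{-117} + \frac{4543}{\frac{18}{5} - 27 - \frac{8}{5} + 9 \cdot 8} = \left(-1617\right) \left(- \frac{1}{117}\right) + \frac{4543}{\frac{18}{5} - 27 - \frac{8}{5} + 72} = \frac{539}{39} + \frac{4543}{47} = \frac{202510}{1833}$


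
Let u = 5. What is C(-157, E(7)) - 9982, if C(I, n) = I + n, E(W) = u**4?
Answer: -9514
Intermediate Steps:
E(W) = 625 (E(W) = 5**4 = 625)
C(-157, E(7)) - 9982 = (-157 + 625) - 9982 = 468 - 9982 = -9514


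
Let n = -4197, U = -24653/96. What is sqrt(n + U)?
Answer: I*sqrt(2565390)/24 ≈ 66.737*I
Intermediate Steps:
U = -24653/96 (U = -24653*1/96 = -24653/96 ≈ -256.80)
sqrt(n + U) = sqrt(-4197 - 24653/96) = sqrt(-427565/96) = I*sqrt(2565390)/24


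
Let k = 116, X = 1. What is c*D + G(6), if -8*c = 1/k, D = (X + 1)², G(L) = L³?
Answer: 50111/232 ≈ 216.00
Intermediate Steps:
D = 4 (D = (1 + 1)² = 2² = 4)
c = -1/928 (c = -⅛/116 = -⅛*1/116 = -1/928 ≈ -0.0010776)
c*D + G(6) = -1/928*4 + 6³ = -1/232 + 216 = 50111/232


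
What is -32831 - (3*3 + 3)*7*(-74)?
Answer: -26615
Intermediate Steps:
-32831 - (3*3 + 3)*7*(-74) = -32831 - (9 + 3)*7*(-74) = -32831 - 12*7*(-74) = -32831 - 84*(-74) = -32831 - 1*(-6216) = -32831 + 6216 = -26615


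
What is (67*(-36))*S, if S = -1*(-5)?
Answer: -12060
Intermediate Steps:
S = 5
(67*(-36))*S = (67*(-36))*5 = -2412*5 = -12060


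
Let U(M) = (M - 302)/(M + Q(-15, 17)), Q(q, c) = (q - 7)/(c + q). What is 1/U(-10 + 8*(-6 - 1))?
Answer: 77/368 ≈ 0.20924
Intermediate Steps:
Q(q, c) = (-7 + q)/(c + q)
U(M) = (-302 + M)/(-11 + M) (U(M) = (M - 302)/(M + (-7 - 15)/(17 - 15)) = (-302 + M)/(M - 22/2) = (-302 + M)/(M + (1/2)*(-22)) = (-302 + M)/(M - 11) = (-302 + M)/(-11 + M))
1/U(-10 + 8*(-6 - 1)) = 1/((-302 + (-10 + 8*(-6 - 1)))/(-11 + (-10 + 8*(-6 - 1)))) = 1/((-302 + (-10 + 8*(-7)))/(-11 + (-10 + 8*(-7)))) = 1/((-302 + (-10 - 56))/(-11 + (-10 - 56))) = 1/((-302 - 66)/(-11 - 66)) = 1/(-368/(-77)) = 1/(-1/77*(-368)) = 1/(368/77) = 77/368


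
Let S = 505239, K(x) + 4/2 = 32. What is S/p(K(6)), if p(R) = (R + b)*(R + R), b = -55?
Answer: -168413/500 ≈ -336.83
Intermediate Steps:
K(x) = 30 (K(x) = -2 + 32 = 30)
p(R) = 2*R*(-55 + R) (p(R) = (R - 55)*(R + R) = (-55 + R)*(2*R) = 2*R*(-55 + R))
S/p(K(6)) = 505239/((2*30*(-55 + 30))) = 505239/((2*30*(-25))) = 505239/(-1500) = 505239*(-1/1500) = -168413/500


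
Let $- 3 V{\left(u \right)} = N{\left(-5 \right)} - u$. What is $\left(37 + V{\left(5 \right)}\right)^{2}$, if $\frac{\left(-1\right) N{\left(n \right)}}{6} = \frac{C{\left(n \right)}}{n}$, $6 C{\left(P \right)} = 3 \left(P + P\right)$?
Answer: $\frac{14884}{9} \approx 1653.8$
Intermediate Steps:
$C{\left(P \right)} = P$ ($C{\left(P \right)} = \frac{3 \left(P + P\right)}{6} = \frac{3 \cdot 2 P}{6} = \frac{6 P}{6} = P$)
$N{\left(n \right)} = -6$ ($N{\left(n \right)} = - 6 \frac{n}{n} = \left(-6\right) 1 = -6$)
$V{\left(u \right)} = 2 + \frac{u}{3}$ ($V{\left(u \right)} = - \frac{-6 - u}{3} = 2 + \frac{u}{3}$)
$\left(37 + V{\left(5 \right)}\right)^{2} = \left(37 + \left(2 + \frac{1}{3} \cdot 5\right)\right)^{2} = \left(37 + \left(2 + \frac{5}{3}\right)\right)^{2} = \left(37 + \frac{11}{3}\right)^{2} = \left(\frac{122}{3}\right)^{2} = \frac{14884}{9}$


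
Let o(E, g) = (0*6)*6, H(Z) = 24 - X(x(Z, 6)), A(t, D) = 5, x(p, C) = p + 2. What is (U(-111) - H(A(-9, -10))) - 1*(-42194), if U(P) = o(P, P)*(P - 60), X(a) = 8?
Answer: 42178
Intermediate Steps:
x(p, C) = 2 + p
H(Z) = 16 (H(Z) = 24 - 1*8 = 24 - 8 = 16)
o(E, g) = 0 (o(E, g) = 0*6 = 0)
U(P) = 0 (U(P) = 0*(P - 60) = 0*(-60 + P) = 0)
(U(-111) - H(A(-9, -10))) - 1*(-42194) = (0 - 1*16) - 1*(-42194) = (0 - 16) + 42194 = -16 + 42194 = 42178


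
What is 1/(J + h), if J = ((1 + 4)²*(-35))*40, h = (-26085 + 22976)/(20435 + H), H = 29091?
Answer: -49526/1733413109 ≈ -2.8571e-5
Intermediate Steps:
h = -3109/49526 (h = (-26085 + 22976)/(20435 + 29091) = -3109/49526 ≈ -0.062775)
J = -35000 (J = (5²*(-35))*40 = (25*(-35))*40 = -875*40 = -35000)
1/(J + h) = 1/(-35000 - 3109/49526) = 1/(-1733413109/49526) = -49526/1733413109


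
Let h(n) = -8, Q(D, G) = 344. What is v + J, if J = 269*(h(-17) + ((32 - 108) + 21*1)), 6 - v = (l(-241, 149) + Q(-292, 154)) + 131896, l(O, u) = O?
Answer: -148940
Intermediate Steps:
v = -131993 (v = 6 - ((-241 + 344) + 131896) = 6 - (103 + 131896) = 6 - 1*131999 = 6 - 131999 = -131993)
J = -16947 (J = 269*(-8 + ((32 - 108) + 21*1)) = 269*(-8 + (-76 + 21)) = 269*(-8 - 55) = 269*(-63) = -16947)
v + J = -131993 - 16947 = -148940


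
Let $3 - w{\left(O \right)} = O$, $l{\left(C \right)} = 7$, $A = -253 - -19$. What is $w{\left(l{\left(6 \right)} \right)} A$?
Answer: $936$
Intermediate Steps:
$A = -234$ ($A = -253 + 19 = -234$)
$w{\left(O \right)} = 3 - O$
$w{\left(l{\left(6 \right)} \right)} A = \left(3 - 7\right) \left(-234\right) = \left(-4\right) \left(-234\right) = 936$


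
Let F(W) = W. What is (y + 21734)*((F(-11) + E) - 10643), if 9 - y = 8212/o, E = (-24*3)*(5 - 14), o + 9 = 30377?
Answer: -825849227409/3796 ≈ -2.1756e+8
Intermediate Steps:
o = 30368 (o = -9 + 30377 = 30368)
E = 648 (E = -72*(-9) = 648)
y = 66275/7592 (y = 9 - 8212/30368 = 9 - 1*2053/7592 = 9 - 2053/7592 = 66275/7592 ≈ 8.7296)
(y + 21734)*((F(-11) + E) - 10643) = (66275/7592 + 21734)*((-11 + 648) - 10643) = 165070803*(637 - 10643)/7592 = (165070803/7592)*(-10006) = -825849227409/3796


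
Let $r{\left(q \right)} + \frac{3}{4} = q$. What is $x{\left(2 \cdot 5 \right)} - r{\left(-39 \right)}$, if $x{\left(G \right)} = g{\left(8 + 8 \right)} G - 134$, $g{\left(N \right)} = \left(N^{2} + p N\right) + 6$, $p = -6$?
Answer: $\frac{6263}{4} \approx 1565.8$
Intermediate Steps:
$r{\left(q \right)} = - \frac{3}{4} + q$
$g{\left(N \right)} = 6 + N^{2} - 6 N$ ($g{\left(N \right)} = \left(N^{2} - 6 N\right) + 6 = 6 + N^{2} - 6 N$)
$x{\left(G \right)} = -134 + 166 G$ ($x{\left(G \right)} = \left(6 + \left(8 + 8\right)^{2} - 6 \left(8 + 8\right)\right) G - 134 = \left(6 + 16^{2} - 96\right) G - 134 = \left(6 + 256 - 96\right) G - 134 = 166 G - 134 = -134 + 166 G$)
$x{\left(2 \cdot 5 \right)} - r{\left(-39 \right)} = \left(-134 + 166 \cdot 2 \cdot 5\right) - \left(- \frac{3}{4} - 39\right) = \left(-134 + 166 \cdot 10\right) - - \frac{159}{4} = \left(-134 + 1660\right) + \frac{159}{4} = 1526 + \frac{159}{4} = \frac{6263}{4}$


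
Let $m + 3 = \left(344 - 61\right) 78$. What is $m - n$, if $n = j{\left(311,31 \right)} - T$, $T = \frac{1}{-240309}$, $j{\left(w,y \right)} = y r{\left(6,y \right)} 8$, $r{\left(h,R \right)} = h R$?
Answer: $- \frac{5781113614}{240309} \approx -24057.0$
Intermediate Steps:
$r{\left(h,R \right)} = R h$
$j{\left(w,y \right)} = 48 y^{2}$ ($j{\left(w,y \right)} = y y 6 \cdot 8 = y 6 y 8 = 6 y^{2} \cdot 8 = 48 y^{2}$)
$m = 22071$ ($m = -3 + \left(344 - 61\right) 78 = -3 + 283 \cdot 78 = -3 + 22074 = 22071$)
$T = - \frac{1}{240309} \approx -4.1613 \cdot 10^{-6}$
$n = \frac{11084973553}{240309}$ ($n = 48 \cdot 31^{2} - - \frac{1}{240309} = 48 \cdot 961 + \frac{1}{240309} = 46128 + \frac{1}{240309} = \frac{11084973553}{240309} \approx 46128.0$)
$m - n = 22071 - \frac{11084973553}{240309} = - \frac{5781113614}{240309}$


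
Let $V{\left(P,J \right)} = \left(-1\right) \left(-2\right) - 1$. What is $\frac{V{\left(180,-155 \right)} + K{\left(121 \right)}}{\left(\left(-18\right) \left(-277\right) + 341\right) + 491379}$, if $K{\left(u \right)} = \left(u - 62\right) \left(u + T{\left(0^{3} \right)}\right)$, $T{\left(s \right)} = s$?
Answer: $\frac{30}{2087} \approx 0.014375$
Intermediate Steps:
$V{\left(P,J \right)} = 1$ ($V{\left(P,J \right)} = 2 - 1 = 1$)
$K{\left(u \right)} = u \left(-62 + u\right)$ ($K{\left(u \right)} = \left(u - 62\right) \left(u + 0^{3}\right) = \left(-62 + u\right) \left(u + 0\right) = \left(-62 + u\right) u = u \left(-62 + u\right)$)
$\frac{V{\left(180,-155 \right)} + K{\left(121 \right)}}{\left(\left(-18\right) \left(-277\right) + 341\right) + 491379} = \frac{1 + 121 \left(-62 + 121\right)}{\left(\left(-18\right) \left(-277\right) + 341\right) + 491379} = \frac{1 + 121 \cdot 59}{\left(4986 + 341\right) + 491379} = \frac{1 + 7139}{5327 + 491379} = \frac{7140}{496706} = 7140 \cdot \frac{1}{496706} = \frac{30}{2087}$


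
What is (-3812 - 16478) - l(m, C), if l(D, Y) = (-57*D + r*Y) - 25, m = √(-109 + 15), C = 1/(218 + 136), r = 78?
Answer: -1195648/59 + 57*I*√94 ≈ -20265.0 + 552.64*I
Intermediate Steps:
C = 1/354 ≈ 0.0028249
m = I*√94 (m = √(-94) = I*√94 ≈ 9.6954*I)
l(D, Y) = -25 - 57*D + 78*Y (l(D, Y) = (-57*D + 78*Y) - 25 = -25 - 57*D + 78*Y)
(-3812 - 16478) - l(m, C) = (-3812 - 16478) - (-25 - 57*I*√94 + 78*(1/354)) = -20290 - (-25 - 57*I*√94 + 13/59) = -20290 - (-1462/59 - 57*I*√94) = -20290 + (1462/59 + 57*I*√94) = -1195648/59 + 57*I*√94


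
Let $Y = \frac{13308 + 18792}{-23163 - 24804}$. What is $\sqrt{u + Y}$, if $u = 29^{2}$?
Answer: $\frac{\sqrt{214828987461}}{15989} \approx 28.988$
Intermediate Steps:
$u = 841$
$Y = - \frac{10700}{15989}$ ($Y = \frac{32100}{-47967} = 32100 \left(- \frac{1}{47967}\right) = - \frac{10700}{15989} \approx -0.66921$)
$\sqrt{u + Y} = \sqrt{841 - \frac{10700}{15989}} = \sqrt{\frac{13436049}{15989}} = \frac{\sqrt{214828987461}}{15989}$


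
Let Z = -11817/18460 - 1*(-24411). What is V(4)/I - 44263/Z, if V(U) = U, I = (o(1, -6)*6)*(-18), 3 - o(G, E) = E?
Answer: -5102684497/2807679591 ≈ -1.8174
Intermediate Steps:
o(G, E) = 3 - E
Z = 34662711/1420 (Z = -11817*1/18460 + 24411 = -909/1420 + 24411 = 34662711/1420 ≈ 24410.)
I = -972 (I = ((3 - 1*(-6))*6)*(-18) = ((3 + 6)*6)*(-18) = (9*6)*(-18) = 54*(-18) = -972)
V(4)/I - 44263/Z = 4/(-972) - 44263/34662711/1420 = 4*(-1/972) - 44263*1420/34662711 = -1/243 - 62853460/34662711 = -5102684497/2807679591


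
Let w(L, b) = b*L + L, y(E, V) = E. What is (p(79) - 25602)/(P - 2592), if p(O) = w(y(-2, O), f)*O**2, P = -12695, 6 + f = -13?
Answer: -199074/15287 ≈ -13.022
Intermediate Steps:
f = -19 (f = -6 - 13 = -19)
w(L, b) = L + L*b (w(L, b) = L*b + L = L + L*b)
p(O) = 36*O**2 (p(O) = (-2*(1 - 19))*O**2 = (-2*(-18))*O**2 = 36*O**2)
(p(79) - 25602)/(P - 2592) = (36*79**2 - 25602)/(-12695 - 2592) = (36*6241 - 25602)/(-15287) = (224676 - 25602)*(-1/15287) = 199074*(-1/15287) = -199074/15287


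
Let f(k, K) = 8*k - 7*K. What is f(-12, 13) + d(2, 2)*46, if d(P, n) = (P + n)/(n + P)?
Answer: -141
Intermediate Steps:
f(k, K) = -7*K + 8*k
d(P, n) = 1 (d(P, n) = (P + n)/(P + n) = 1)
f(-12, 13) + d(2, 2)*46 = (-7*13 + 8*(-12)) + 1*46 = (-91 - 96) + 46 = -187 + 46 = -141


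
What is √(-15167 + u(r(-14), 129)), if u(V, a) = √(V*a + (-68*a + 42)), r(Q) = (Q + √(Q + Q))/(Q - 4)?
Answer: √(-136503 + 3*√3*√(-25889 - 43*I*√7))/3 ≈ 0.37715 - 123.15*I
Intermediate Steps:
r(Q) = (Q + √2*√Q)/(-4 + Q) (r(Q) = (Q + √(2*Q))/(-4 + Q) = (Q + √2*√Q)/(-4 + Q))
u(V, a) = √(42 - 68*a + V*a) (u(V, a) = √(V*a + (42 - 68*a)) = √(42 - 68*a + V*a))
√(-15167 + u(r(-14), 129)) = √(-15167 + √(42 - 68*129 + ((-14 + √2*√(-14))/(-4 - 14))*129)) = √(-15167 + √(42 - 8772 + ((-14 + √2*(I*√14))/(-18))*129)) = √(-15167 + √(42 - 8772 - (-14 + 2*I*√7)/18*129)) = √(-15167 + √(42 - 8772 + (7/9 - I*√7/9)*129)) = √(-15167 + √(42 - 8772 + (301/3 - 43*I*√7/3))) = √(-15167 + √(-25889/3 - 43*I*√7/3))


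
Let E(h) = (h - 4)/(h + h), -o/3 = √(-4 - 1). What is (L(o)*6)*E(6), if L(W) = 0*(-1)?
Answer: 0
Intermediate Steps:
o = -3*I*√5 (o = -3*√(-4 - 1) = -3*I*√5 ≈ -6.7082*I)
L(W) = 0
E(h) = (-4 + h)/(2*h) (E(h) = (-4 + h)/((2*h)) = (-4 + h)*(1/(2*h)) = (-4 + h)/(2*h))
(L(o)*6)*E(6) = (0*6)*((½)*(-4 + 6)/6) = 0*((½)*(⅙)*2) = 0*(⅙) = 0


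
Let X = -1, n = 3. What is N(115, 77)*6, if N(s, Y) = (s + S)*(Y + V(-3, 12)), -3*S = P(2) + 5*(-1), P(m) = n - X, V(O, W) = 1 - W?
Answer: 45672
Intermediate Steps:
P(m) = 4 (P(m) = 3 - 1*(-1) = 3 + 1 = 4)
S = 1/3 (S = -(4 + 5*(-1))/3 = -(4 - 5)/3 = -1/3*(-1) = 1/3 ≈ 0.33333)
N(s, Y) = (-11 + Y)*(1/3 + s) (N(s, Y) = (s + 1/3)*(Y + (1 - 1*12)) = (1/3 + s)*(Y + (1 - 12)) = (1/3 + s)*(Y - 11) = (1/3 + s)*(-11 + Y) = (-11 + Y)*(1/3 + s))
N(115, 77)*6 = (-11/3 - 11*115 + (1/3)*77 + 77*115)*6 = (-11/3 - 1265 + 77/3 + 8855)*6 = 7612*6 = 45672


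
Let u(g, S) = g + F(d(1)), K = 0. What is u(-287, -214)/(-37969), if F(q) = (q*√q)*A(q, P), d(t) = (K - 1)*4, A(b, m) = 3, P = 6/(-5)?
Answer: 287/37969 + 24*I/37969 ≈ 0.0075588 + 0.00063209*I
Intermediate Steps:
P = -6/5 (P = 6*(-⅕) = -6/5 ≈ -1.2000)
d(t) = -4 (d(t) = (0 - 1)*4 = -1*4 = -4)
F(q) = 3*q^(3/2) (F(q) = (q*√q)*3 = q^(3/2)*3 = 3*q^(3/2))
u(g, S) = g - 24*I (u(g, S) = g + 3*(-4)^(3/2) = g + 3*(-8*I) = g - 24*I)
u(-287, -214)/(-37969) = (-287 - 24*I)/(-37969) = (-287 - 24*I)*(-1/37969) = 287/37969 + 24*I/37969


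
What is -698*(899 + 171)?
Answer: -746860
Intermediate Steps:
-698*(899 + 171) = -698*1070 = -746860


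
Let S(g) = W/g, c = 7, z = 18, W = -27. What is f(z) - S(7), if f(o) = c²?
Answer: 370/7 ≈ 52.857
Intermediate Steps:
S(g) = -27/g
f(o) = 49 (f(o) = 7² = 49)
f(z) - S(7) = 49 - (-27)/7 = 49 - 1*(-27/7) = 49 + 27/7 = 370/7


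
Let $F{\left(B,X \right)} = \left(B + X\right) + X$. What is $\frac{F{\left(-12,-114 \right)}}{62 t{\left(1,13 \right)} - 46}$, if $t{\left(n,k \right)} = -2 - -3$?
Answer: $-15$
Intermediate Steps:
$t{\left(n,k \right)} = 1$ ($t{\left(n,k \right)} = -2 + 3 = 1$)
$F{\left(B,X \right)} = B + 2 X$
$\frac{F{\left(-12,-114 \right)}}{62 t{\left(1,13 \right)} - 46} = \frac{-12 + 2 \left(-114\right)}{62 \cdot 1 - 46} = \frac{-12 - 228}{62 - 46} = - \frac{240}{16} = \left(-240\right) \frac{1}{16} = -15$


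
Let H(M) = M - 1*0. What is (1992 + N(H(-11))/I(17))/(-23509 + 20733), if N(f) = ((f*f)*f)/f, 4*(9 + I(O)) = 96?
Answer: -30001/41640 ≈ -0.72048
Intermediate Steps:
H(M) = M (H(M) = M + 0 = M)
I(O) = 15 (I(O) = -9 + (¼)*96 = -9 + 24 = 15)
N(f) = f² (N(f) = (f²*f)/f = f³/f = f²)
(1992 + N(H(-11))/I(17))/(-23509 + 20733) = (1992 + (-11)²/15)/(-23509 + 20733) = (1992 + 121*(1/15))/(-2776) = (1992 + 121/15)*(-1/2776) = (30001/15)*(-1/2776) = -30001/41640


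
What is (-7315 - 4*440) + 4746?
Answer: -4329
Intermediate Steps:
(-7315 - 4*440) + 4746 = (-7315 - 1760) + 4746 = -9075 + 4746 = -4329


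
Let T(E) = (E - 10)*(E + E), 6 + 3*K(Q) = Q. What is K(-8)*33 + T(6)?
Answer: -202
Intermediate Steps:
K(Q) = -2 + Q/3
T(E) = 2*E*(-10 + E) (T(E) = (-10 + E)*(2*E) = 2*E*(-10 + E))
K(-8)*33 + T(6) = (-2 + (⅓)*(-8))*33 + 2*6*(-10 + 6) = (-2 - 8/3)*33 + 2*6*(-4) = -14/3*33 - 48 = -154 - 48 = -202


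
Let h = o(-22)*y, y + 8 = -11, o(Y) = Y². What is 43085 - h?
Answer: 52281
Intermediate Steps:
y = -19 (y = -8 - 11 = -19)
h = -9196 (h = (-22)²*(-19) = 484*(-19) = -9196)
43085 - h = 43085 - 1*(-9196) = 43085 + 9196 = 52281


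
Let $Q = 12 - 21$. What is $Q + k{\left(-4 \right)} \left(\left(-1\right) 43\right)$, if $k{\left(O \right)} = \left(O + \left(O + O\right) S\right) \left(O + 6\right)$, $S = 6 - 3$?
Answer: $2399$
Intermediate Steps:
$S = 3$
$k{\left(O \right)} = 7 O \left(6 + O\right)$ ($k{\left(O \right)} = \left(O + \left(O + O\right) 3\right) \left(O + 6\right) = \left(O + 2 O 3\right) \left(6 + O\right) = \left(O + 6 O\right) \left(6 + O\right) = 7 O \left(6 + O\right)$)
$Q = -9$
$Q + k{\left(-4 \right)} \left(\left(-1\right) 43\right) = -9 + 7 \left(-4\right) \left(6 - 4\right) \left(\left(-1\right) 43\right) = -9 + 7 \left(-4\right) 2 \left(-43\right) = -9 - -2408 = -9 + 2408 = 2399$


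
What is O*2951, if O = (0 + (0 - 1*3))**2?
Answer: 26559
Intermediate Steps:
O = 9 (O = (0 + (0 - 3))**2 = (0 - 3)**2 = (-3)**2 = 9)
O*2951 = 9*2951 = 26559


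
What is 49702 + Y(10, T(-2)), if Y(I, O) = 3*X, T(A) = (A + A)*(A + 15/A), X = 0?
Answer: 49702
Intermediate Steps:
T(A) = 2*A*(A + 15/A) (T(A) = (2*A)*(A + 15/A) = 2*A*(A + 15/A))
Y(I, O) = 0 (Y(I, O) = 3*0 = 0)
49702 + Y(10, T(-2)) = 49702 + 0 = 49702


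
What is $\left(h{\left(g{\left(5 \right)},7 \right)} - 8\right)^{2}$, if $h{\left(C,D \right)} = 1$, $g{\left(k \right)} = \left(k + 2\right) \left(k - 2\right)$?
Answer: $49$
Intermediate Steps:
$g{\left(k \right)} = \left(-2 + k\right) \left(2 + k\right)$ ($g{\left(k \right)} = \left(2 + k\right) \left(-2 + k\right) = \left(-2 + k\right) \left(2 + k\right)$)
$\left(h{\left(g{\left(5 \right)},7 \right)} - 8\right)^{2} = \left(1 - 8\right)^{2} = \left(-7\right)^{2} = 49$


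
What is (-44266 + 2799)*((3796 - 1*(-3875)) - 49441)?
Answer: 1732076590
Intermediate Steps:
(-44266 + 2799)*((3796 - 1*(-3875)) - 49441) = -41467*((3796 + 3875) - 49441) = -41467*(7671 - 49441) = -41467*(-41770) = 1732076590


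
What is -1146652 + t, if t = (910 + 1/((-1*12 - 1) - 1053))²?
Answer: -361990416631/1136356 ≈ -3.1855e+5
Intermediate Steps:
t = 941014463481/1136356 (t = (910 + 1/((-12 - 1) - 1053))² = (910 + 1/(-13 - 1053))² = (910 + 1/(-1066))² = (910 - 1/1066)² = (970059/1066)² = 941014463481/1136356 ≈ 8.2810e+5)
-1146652 + t = -1146652 + 941014463481/1136356 = -361990416631/1136356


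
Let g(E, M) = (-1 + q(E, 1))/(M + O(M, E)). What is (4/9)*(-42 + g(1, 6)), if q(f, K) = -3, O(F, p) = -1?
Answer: -856/45 ≈ -19.022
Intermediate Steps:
g(E, M) = -4/(-1 + M) (g(E, M) = (-1 - 3)/(M - 1) = -4/(-1 + M))
(4/9)*(-42 + g(1, 6)) = (4/9)*(-42 - 4/(-1 + 6)) = ((⅑)*4)*(-42 - 4/5) = 4*(-42 - 4*⅕)/9 = 4*(-42 - ⅘)/9 = (4/9)*(-214/5) = -856/45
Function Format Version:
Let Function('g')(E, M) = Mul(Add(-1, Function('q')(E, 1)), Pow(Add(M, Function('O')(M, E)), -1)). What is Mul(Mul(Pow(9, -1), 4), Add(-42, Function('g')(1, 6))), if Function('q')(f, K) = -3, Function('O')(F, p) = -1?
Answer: Rational(-856, 45) ≈ -19.022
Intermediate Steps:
Function('g')(E, M) = Mul(-4, Pow(Add(-1, M), -1)) (Function('g')(E, M) = Mul(Add(-1, -3), Pow(Add(M, -1), -1)) = Mul(-4, Pow(Add(-1, M), -1)))
Mul(Mul(Pow(9, -1), 4), Add(-42, Function('g')(1, 6))) = Mul(Mul(Pow(9, -1), 4), Add(-42, Mul(-4, Pow(Add(-1, 6), -1)))) = Mul(Mul(Rational(1, 9), 4), Add(-42, Mul(-4, Pow(5, -1)))) = Mul(Rational(4, 9), Add(-42, Mul(-4, Rational(1, 5)))) = Mul(Rational(4, 9), Add(-42, Rational(-4, 5))) = Mul(Rational(4, 9), Rational(-214, 5)) = Rational(-856, 45)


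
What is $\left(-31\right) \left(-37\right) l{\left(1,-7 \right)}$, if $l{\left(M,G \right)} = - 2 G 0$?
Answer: $0$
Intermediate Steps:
$l{\left(M,G \right)} = 0$
$\left(-31\right) \left(-37\right) l{\left(1,-7 \right)} = \left(-31\right) \left(-37\right) 0 = 1147 \cdot 0 = 0$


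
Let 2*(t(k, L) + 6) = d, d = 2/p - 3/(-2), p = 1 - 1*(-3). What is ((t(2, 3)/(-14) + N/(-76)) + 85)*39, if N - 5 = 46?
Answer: 1757067/532 ≈ 3302.8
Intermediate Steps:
N = 51 (N = 5 + 46 = 51)
p = 4 (p = 1 + 3 = 4)
d = 2 (d = 2/4 - 3/(-2) = 2*(¼) - 3*(-½) = ½ + 3/2 = 2)
t(k, L) = -5 (t(k, L) = -6 + (½)*2 = -6 + 1 = -5)
((t(2, 3)/(-14) + N/(-76)) + 85)*39 = ((-5/(-14) + 51/(-76)) + 85)*39 = ((-5*(-1/14) + 51*(-1/76)) + 85)*39 = ((5/14 - 51/76) + 85)*39 = (-167/532 + 85)*39 = (45053/532)*39 = 1757067/532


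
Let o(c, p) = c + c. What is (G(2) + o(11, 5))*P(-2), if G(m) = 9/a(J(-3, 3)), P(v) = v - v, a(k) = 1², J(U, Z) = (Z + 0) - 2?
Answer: 0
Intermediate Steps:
o(c, p) = 2*c
J(U, Z) = -2 + Z (J(U, Z) = Z - 2 = -2 + Z)
a(k) = 1
P(v) = 0
G(m) = 9 (G(m) = 9/1 = 9*1 = 9)
(G(2) + o(11, 5))*P(-2) = (9 + 2*11)*0 = (9 + 22)*0 = 31*0 = 0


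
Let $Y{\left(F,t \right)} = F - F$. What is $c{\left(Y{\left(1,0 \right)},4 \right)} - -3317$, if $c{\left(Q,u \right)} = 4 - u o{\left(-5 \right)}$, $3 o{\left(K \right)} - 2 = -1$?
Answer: $\frac{9959}{3} \approx 3319.7$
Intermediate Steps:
$o{\left(K \right)} = \frac{1}{3}$ ($o{\left(K \right)} = \frac{2}{3} + \frac{1}{3} \left(-1\right) = \frac{2}{3} - \frac{1}{3} = \frac{1}{3}$)
$Y{\left(F,t \right)} = 0$
$c{\left(Q,u \right)} = 4 - \frac{u}{3}$ ($c{\left(Q,u \right)} = 4 - u \frac{1}{3} = 4 - \frac{u}{3}$)
$c{\left(Y{\left(1,0 \right)},4 \right)} - -3317 = \left(4 - \frac{4}{3}\right) - -3317 = \left(4 - \frac{4}{3}\right) + 3317 = \frac{8}{3} + 3317 = \frac{9959}{3}$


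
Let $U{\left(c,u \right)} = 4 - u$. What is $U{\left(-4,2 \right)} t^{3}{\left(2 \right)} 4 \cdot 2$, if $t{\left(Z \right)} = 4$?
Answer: $1024$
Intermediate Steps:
$U{\left(-4,2 \right)} t^{3}{\left(2 \right)} 4 \cdot 2 = \left(4 - 2\right) 4^{3} \cdot 4 \cdot 2 = \left(4 - 2\right) 64 \cdot 8 = 2 \cdot 64 \cdot 8 = 128 \cdot 8 = 1024$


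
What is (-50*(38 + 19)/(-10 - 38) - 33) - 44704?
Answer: -357421/8 ≈ -44678.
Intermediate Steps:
(-50*(38 + 19)/(-10 - 38) - 33) - 44704 = (-2850/(-48) - 33) - 44704 = (-2850*(-1)/48 - 33) - 44704 = (-50*(-19/16) - 33) - 44704 = (475/8 - 33) - 44704 = 211/8 - 44704 = -357421/8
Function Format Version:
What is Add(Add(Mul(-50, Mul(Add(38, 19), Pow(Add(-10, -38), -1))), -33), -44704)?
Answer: Rational(-357421, 8) ≈ -44678.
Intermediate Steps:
Add(Add(Mul(-50, Mul(Add(38, 19), Pow(Add(-10, -38), -1))), -33), -44704) = Add(Add(Mul(-50, Mul(57, Pow(-48, -1))), -33), -44704) = Add(Add(Mul(-50, Mul(57, Rational(-1, 48))), -33), -44704) = Add(Add(Mul(-50, Rational(-19, 16)), -33), -44704) = Add(Add(Rational(475, 8), -33), -44704) = Add(Rational(211, 8), -44704) = Rational(-357421, 8)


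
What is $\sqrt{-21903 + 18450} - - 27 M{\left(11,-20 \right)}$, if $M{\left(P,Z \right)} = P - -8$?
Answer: $513 + i \sqrt{3453} \approx 513.0 + 58.762 i$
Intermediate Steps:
$M{\left(P,Z \right)} = 8 + P$ ($M{\left(P,Z \right)} = P + 8 = 8 + P$)
$\sqrt{-21903 + 18450} - - 27 M{\left(11,-20 \right)} = \sqrt{-21903 + 18450} - - 27 \left(8 + 11\right) = \sqrt{-3453} - \left(-27\right) 19 = i \sqrt{3453} - -513 = i \sqrt{3453} + 513 = 513 + i \sqrt{3453}$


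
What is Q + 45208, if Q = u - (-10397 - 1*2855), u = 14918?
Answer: 73378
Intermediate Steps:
Q = 28170 (Q = 14918 - (-10397 - 1*2855) = 14918 - (-10397 - 2855) = 14918 - 1*(-13252) = 14918 + 13252 = 28170)
Q + 45208 = 28170 + 45208 = 73378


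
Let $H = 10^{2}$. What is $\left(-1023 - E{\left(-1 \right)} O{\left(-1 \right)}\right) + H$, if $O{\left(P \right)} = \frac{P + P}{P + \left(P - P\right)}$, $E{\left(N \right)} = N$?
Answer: $-921$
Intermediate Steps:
$O{\left(P \right)} = 2$ ($O{\left(P \right)} = \frac{2 P}{P + 0} = \frac{2 P}{P} = 2$)
$H = 100$
$\left(-1023 - E{\left(-1 \right)} O{\left(-1 \right)}\right) + H = \left(-1023 - \left(-1\right) 2\right) + 100 = \left(-1023 - -2\right) + 100 = \left(-1023 + 2\right) + 100 = -1021 + 100 = -921$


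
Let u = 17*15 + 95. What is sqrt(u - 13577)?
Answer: I*sqrt(13227) ≈ 115.01*I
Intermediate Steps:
u = 350 (u = 255 + 95 = 350)
sqrt(u - 13577) = sqrt(350 - 13577) = sqrt(-13227) = I*sqrt(13227)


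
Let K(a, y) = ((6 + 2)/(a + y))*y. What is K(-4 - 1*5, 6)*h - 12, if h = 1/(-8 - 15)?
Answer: -260/23 ≈ -11.304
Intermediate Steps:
h = -1/23 (h = 1/(-23) = -1/23 ≈ -0.043478)
K(a, y) = 8*y/(a + y) (K(a, y) = (8/(a + y))*y = 8*y/(a + y))
K(-4 - 1*5, 6)*h - 12 = (8*6/((-4 - 1*5) + 6))*(-1/23) - 12 = (8*6/((-4 - 5) + 6))*(-1/23) - 12 = (8*6/(-9 + 6))*(-1/23) - 12 = (8*6/(-3))*(-1/23) - 12 = (8*6*(-⅓))*(-1/23) - 12 = -16*(-1/23) - 12 = 16/23 - 12 = -260/23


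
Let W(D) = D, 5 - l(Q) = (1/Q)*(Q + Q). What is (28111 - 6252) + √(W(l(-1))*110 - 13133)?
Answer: 21859 + I*√12803 ≈ 21859.0 + 113.15*I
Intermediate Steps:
l(Q) = 3 (l(Q) = 5 - 1/Q*(Q + Q) = 5 - 2*Q/Q = 5 - 1*2 = 5 - 2 = 3)
(28111 - 6252) + √(W(l(-1))*110 - 13133) = (28111 - 6252) + √(3*110 - 13133) = 21859 + √(330 - 13133) = 21859 + √(-12803) = 21859 + I*√12803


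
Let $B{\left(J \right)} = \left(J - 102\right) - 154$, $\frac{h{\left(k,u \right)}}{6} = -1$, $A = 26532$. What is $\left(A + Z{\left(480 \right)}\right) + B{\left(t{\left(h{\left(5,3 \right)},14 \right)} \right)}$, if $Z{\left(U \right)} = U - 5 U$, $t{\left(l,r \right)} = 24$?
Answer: $24380$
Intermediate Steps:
$h{\left(k,u \right)} = -6$ ($h{\left(k,u \right)} = 6 \left(-1\right) = -6$)
$Z{\left(U \right)} = - 4 U$
$B{\left(J \right)} = -256 + J$ ($B{\left(J \right)} = \left(-102 + J\right) - 154 = -256 + J$)
$\left(A + Z{\left(480 \right)}\right) + B{\left(t{\left(h{\left(5,3 \right)},14 \right)} \right)} = \left(26532 - 1920\right) + \left(-256 + 24\right) = \left(26532 - 1920\right) - 232 = 24612 - 232 = 24380$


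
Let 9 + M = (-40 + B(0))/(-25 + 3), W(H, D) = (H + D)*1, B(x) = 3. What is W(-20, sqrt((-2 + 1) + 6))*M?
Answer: 1610/11 - 161*sqrt(5)/22 ≈ 130.00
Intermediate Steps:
W(H, D) = D + H (W(H, D) = (D + H)*1 = D + H)
M = -161/22 (M = -9 + (-40 + 3)/(-25 + 3) = -9 - 37/(-22) = -9 - 37*(-1/22) = -9 + 37/22 = -161/22 ≈ -7.3182)
W(-20, sqrt((-2 + 1) + 6))*M = (sqrt((-2 + 1) + 6) - 20)*(-161/22) = (sqrt(-1 + 6) - 20)*(-161/22) = (sqrt(5) - 20)*(-161/22) = (-20 + sqrt(5))*(-161/22) = 1610/11 - 161*sqrt(5)/22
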